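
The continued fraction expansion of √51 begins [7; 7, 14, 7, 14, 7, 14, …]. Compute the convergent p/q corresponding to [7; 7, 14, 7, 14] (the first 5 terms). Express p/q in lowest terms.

a_0 = 7: 7/1
a_1 = 7: 50/7
a_2 = 14: 707/99
a_3 = 7: 4999/700
a_4 = 14: 70693/9899

70693/9899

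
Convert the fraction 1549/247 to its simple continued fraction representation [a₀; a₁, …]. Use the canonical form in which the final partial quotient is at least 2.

[6; 3, 1, 2, 5, 4]

1549 ÷ 247 → quotient 6, remainder 67
247 ÷ 67 → quotient 3, remainder 46
67 ÷ 46 → quotient 1, remainder 21
46 ÷ 21 → quotient 2, remainder 4
21 ÷ 4 → quotient 5, remainder 1
4 ÷ 1 → quotient 4, remainder 0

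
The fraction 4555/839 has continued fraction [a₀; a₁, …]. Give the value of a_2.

3

4555 ÷ 839 → quotient 5, remainder 360
839 ÷ 360 → quotient 2, remainder 119
360 ÷ 119 → quotient 3, remainder 3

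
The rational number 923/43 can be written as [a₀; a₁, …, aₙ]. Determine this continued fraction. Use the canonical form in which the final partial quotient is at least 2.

Apply division with remainder until the remainder is 0:
923 = 21·43 + 20, so a_0 = 21
43 = 2·20 + 3, so a_1 = 2
20 = 6·3 + 2, so a_2 = 6
3 = 1·2 + 1, so a_3 = 1
2 = 2·1 + 0, so a_4 = 2

[21; 2, 6, 1, 2]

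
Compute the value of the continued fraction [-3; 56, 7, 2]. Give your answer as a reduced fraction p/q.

a_0 = -3: -3/1
a_1 = 56: -167/56
a_2 = 7: -1172/393
a_3 = 2: -2511/842

-2511/842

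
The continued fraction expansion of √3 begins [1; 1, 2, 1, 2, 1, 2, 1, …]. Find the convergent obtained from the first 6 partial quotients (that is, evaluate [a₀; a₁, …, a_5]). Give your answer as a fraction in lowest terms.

Start with 1.
2 + 1/(1/1) = 2 + 1/1 = 3/1
1 + 1/(3/1) = 1 + 1/3 = 4/3
2 + 1/(4/3) = 2 + 3/4 = 11/4
1 + 1/(11/4) = 1 + 4/11 = 15/11
1 + 1/(15/11) = 1 + 11/15 = 26/15

26/15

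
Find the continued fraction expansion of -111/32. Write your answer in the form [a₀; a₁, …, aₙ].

[-4; 1, 1, 7, 2]

Apply division with remainder until the remainder is 0:
-111 = -4·32 + 17, so a_0 = -4
32 = 1·17 + 15, so a_1 = 1
17 = 1·15 + 2, so a_2 = 1
15 = 7·2 + 1, so a_3 = 7
2 = 2·1 + 0, so a_4 = 2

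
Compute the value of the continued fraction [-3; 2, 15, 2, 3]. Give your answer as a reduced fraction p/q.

Start with 3.
2 + 1/(3/1) = 2 + 1/3 = 7/3
15 + 1/(7/3) = 15 + 3/7 = 108/7
2 + 1/(108/7) = 2 + 7/108 = 223/108
-3 + 1/(223/108) = -3 + 108/223 = -561/223

-561/223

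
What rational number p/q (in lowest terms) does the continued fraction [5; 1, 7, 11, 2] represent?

1093/186

Use the convergent recurrence hₖ = aₖ·hₖ₋₁ + hₖ₋₂ (and likewise for the denominators kₖ):
a_0 = 5: 5/1
a_1 = 1: 6/1
a_2 = 7: 47/8
a_3 = 11: 523/89
a_4 = 2: 1093/186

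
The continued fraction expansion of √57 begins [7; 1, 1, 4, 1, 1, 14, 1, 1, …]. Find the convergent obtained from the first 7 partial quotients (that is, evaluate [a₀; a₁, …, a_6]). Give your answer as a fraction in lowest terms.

2197/291

Start with 14.
1 + 1/(14/1) = 1 + 1/14 = 15/14
1 + 1/(15/14) = 1 + 14/15 = 29/15
4 + 1/(29/15) = 4 + 15/29 = 131/29
1 + 1/(131/29) = 1 + 29/131 = 160/131
1 + 1/(160/131) = 1 + 131/160 = 291/160
7 + 1/(291/160) = 7 + 160/291 = 2197/291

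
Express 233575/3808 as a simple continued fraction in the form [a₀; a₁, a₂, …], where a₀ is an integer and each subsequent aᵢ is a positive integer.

⌊233575/3808⌋ = 61, remainder 1287
⌊3808/1287⌋ = 2, remainder 1234
⌊1287/1234⌋ = 1, remainder 53
⌊1234/53⌋ = 23, remainder 15
⌊53/15⌋ = 3, remainder 8
⌊15/8⌋ = 1, remainder 7
⌊8/7⌋ = 1, remainder 1
⌊7/1⌋ = 7, remainder 0

[61; 2, 1, 23, 3, 1, 1, 7]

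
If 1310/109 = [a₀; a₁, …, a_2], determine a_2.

2

Run the Euclidean algorithm, recording each quotient:
1310 ÷ 109 → quotient 12, remainder 2
109 ÷ 2 → quotient 54, remainder 1
2 ÷ 1 → quotient 2, remainder 0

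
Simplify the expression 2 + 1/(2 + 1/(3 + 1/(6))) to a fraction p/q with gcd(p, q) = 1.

Start with 6.
3 + 1/(6/1) = 3 + 1/6 = 19/6
2 + 1/(19/6) = 2 + 6/19 = 44/19
2 + 1/(44/19) = 2 + 19/44 = 107/44

107/44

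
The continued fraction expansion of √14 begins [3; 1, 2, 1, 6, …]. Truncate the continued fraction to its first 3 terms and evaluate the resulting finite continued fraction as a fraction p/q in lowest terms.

Work from the innermost term outward:
Start with 2.
1 + 1/(2/1) = 1 + 1/2 = 3/2
3 + 1/(3/2) = 3 + 2/3 = 11/3

11/3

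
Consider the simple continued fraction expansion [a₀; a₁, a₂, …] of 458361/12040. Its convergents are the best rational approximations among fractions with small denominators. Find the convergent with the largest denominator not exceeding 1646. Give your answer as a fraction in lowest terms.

a_0 = 38: 38/1  (≤ bound)
a_1 = 14: 533/14  (≤ bound)
a_2 = 3: 1637/43  (≤ bound)
a_3 = 6: 10355/272  (≤ bound)
a_4 = 5: 53412/1403  (≤ bound)
a_5 = 2: 117179/3078  (> 1646, stop)

53412/1403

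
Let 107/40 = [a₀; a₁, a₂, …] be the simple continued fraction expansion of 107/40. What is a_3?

Run the Euclidean algorithm, recording each quotient:
107 ÷ 40 → quotient 2, remainder 27
40 ÷ 27 → quotient 1, remainder 13
27 ÷ 13 → quotient 2, remainder 1
13 ÷ 1 → quotient 13, remainder 0

13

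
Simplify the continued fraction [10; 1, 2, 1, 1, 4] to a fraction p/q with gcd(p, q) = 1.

Start with 4.
1 + 1/(4/1) = 1 + 1/4 = 5/4
1 + 1/(5/4) = 1 + 4/5 = 9/5
2 + 1/(9/5) = 2 + 5/9 = 23/9
1 + 1/(23/9) = 1 + 9/23 = 32/23
10 + 1/(32/23) = 10 + 23/32 = 343/32

343/32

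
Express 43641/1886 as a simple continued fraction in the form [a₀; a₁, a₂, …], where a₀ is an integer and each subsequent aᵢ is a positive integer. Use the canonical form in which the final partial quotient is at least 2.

43641 ÷ 1886 → quotient 23, remainder 263
1886 ÷ 263 → quotient 7, remainder 45
263 ÷ 45 → quotient 5, remainder 38
45 ÷ 38 → quotient 1, remainder 7
38 ÷ 7 → quotient 5, remainder 3
7 ÷ 3 → quotient 2, remainder 1
3 ÷ 1 → quotient 3, remainder 0

[23; 7, 5, 1, 5, 2, 3]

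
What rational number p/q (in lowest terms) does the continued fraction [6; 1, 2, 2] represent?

a_0 = 6: 6/1
a_1 = 1: 7/1
a_2 = 2: 20/3
a_3 = 2: 47/7

47/7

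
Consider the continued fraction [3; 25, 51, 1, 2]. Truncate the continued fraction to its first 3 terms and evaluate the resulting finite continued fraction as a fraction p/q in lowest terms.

a_0 = 3: 3/1
a_1 = 25: 76/25
a_2 = 51: 3879/1276

3879/1276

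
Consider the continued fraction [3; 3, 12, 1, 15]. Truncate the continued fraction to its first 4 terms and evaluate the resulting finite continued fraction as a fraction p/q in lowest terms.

a_0 = 3: 3/1
a_1 = 3: 10/3
a_2 = 12: 123/37
a_3 = 1: 133/40

133/40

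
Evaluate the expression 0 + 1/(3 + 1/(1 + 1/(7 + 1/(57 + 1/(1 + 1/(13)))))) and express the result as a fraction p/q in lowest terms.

6502/25197

Start with 13.
1 + 1/(13/1) = 1 + 1/13 = 14/13
57 + 1/(14/13) = 57 + 13/14 = 811/14
7 + 1/(811/14) = 7 + 14/811 = 5691/811
1 + 1/(5691/811) = 1 + 811/5691 = 6502/5691
3 + 1/(6502/5691) = 3 + 5691/6502 = 25197/6502
0 + 1/(25197/6502) = 0 + 6502/25197 = 6502/25197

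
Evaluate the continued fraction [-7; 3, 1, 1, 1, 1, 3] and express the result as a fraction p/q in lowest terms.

-437/65

Start with 3.
1 + 1/(3/1) = 1 + 1/3 = 4/3
1 + 1/(4/3) = 1 + 3/4 = 7/4
1 + 1/(7/4) = 1 + 4/7 = 11/7
1 + 1/(11/7) = 1 + 7/11 = 18/11
3 + 1/(18/11) = 3 + 11/18 = 65/18
-7 + 1/(65/18) = -7 + 18/65 = -437/65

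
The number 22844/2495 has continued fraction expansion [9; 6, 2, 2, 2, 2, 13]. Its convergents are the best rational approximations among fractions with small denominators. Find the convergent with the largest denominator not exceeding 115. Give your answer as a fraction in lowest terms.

List convergents until the denominator exceeds the bound:
a_0 = 9: 9/1  (≤ bound)
a_1 = 6: 55/6  (≤ bound)
a_2 = 2: 119/13  (≤ bound)
a_3 = 2: 293/32  (≤ bound)
a_4 = 2: 705/77  (≤ bound)
a_5 = 2: 1703/186  (> 115, stop)

705/77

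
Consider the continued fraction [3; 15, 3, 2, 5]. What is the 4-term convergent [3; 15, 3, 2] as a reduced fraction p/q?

328/107

Collapse the nested fraction from the inside out:
Start with 2.
3 + 1/(2/1) = 3 + 1/2 = 7/2
15 + 1/(7/2) = 15 + 2/7 = 107/7
3 + 1/(107/7) = 3 + 7/107 = 328/107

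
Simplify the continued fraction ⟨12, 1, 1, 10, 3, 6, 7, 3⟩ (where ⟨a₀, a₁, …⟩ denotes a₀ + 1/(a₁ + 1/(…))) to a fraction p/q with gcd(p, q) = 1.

Start with 3.
7 + 1/(3/1) = 7 + 1/3 = 22/3
6 + 1/(22/3) = 6 + 3/22 = 135/22
3 + 1/(135/22) = 3 + 22/135 = 427/135
10 + 1/(427/135) = 10 + 135/427 = 4405/427
1 + 1/(4405/427) = 1 + 427/4405 = 4832/4405
1 + 1/(4832/4405) = 1 + 4405/4832 = 9237/4832
12 + 1/(9237/4832) = 12 + 4832/9237 = 115676/9237

115676/9237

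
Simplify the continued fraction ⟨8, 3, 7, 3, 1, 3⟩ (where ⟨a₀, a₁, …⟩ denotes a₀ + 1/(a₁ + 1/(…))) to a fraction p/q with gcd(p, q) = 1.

2845/342

Compute successive convergents:
a_0 = 8: 8/1
a_1 = 3: 25/3
a_2 = 7: 183/22
a_3 = 3: 574/69
a_4 = 1: 757/91
a_5 = 3: 2845/342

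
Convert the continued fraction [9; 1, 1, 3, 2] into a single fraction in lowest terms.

153/16

a_0 = 9: 9/1
a_1 = 1: 10/1
a_2 = 1: 19/2
a_3 = 3: 67/7
a_4 = 2: 153/16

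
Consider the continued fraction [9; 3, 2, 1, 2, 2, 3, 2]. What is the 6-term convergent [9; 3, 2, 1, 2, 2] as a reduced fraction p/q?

595/64

Work from the innermost term outward:
Start with 2.
2 + 1/(2/1) = 2 + 1/2 = 5/2
1 + 1/(5/2) = 1 + 2/5 = 7/5
2 + 1/(7/5) = 2 + 5/7 = 19/7
3 + 1/(19/7) = 3 + 7/19 = 64/19
9 + 1/(64/19) = 9 + 19/64 = 595/64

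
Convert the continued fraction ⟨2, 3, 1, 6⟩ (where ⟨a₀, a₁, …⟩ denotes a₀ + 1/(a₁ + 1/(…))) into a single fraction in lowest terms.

61/27

Compute successive convergents:
a_0 = 2: 2/1
a_1 = 3: 7/3
a_2 = 1: 9/4
a_3 = 6: 61/27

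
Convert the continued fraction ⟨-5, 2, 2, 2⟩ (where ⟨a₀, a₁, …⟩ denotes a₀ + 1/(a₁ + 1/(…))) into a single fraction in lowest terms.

Start with 2.
2 + 1/(2/1) = 2 + 1/2 = 5/2
2 + 1/(5/2) = 2 + 2/5 = 12/5
-5 + 1/(12/5) = -5 + 5/12 = -55/12

-55/12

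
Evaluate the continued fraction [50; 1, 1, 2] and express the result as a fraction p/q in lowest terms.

a_0 = 50: 50/1
a_1 = 1: 51/1
a_2 = 1: 101/2
a_3 = 2: 253/5

253/5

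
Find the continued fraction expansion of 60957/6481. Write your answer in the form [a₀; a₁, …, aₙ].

60957 ÷ 6481 → quotient 9, remainder 2628
6481 ÷ 2628 → quotient 2, remainder 1225
2628 ÷ 1225 → quotient 2, remainder 178
1225 ÷ 178 → quotient 6, remainder 157
178 ÷ 157 → quotient 1, remainder 21
157 ÷ 21 → quotient 7, remainder 10
21 ÷ 10 → quotient 2, remainder 1
10 ÷ 1 → quotient 10, remainder 0

[9; 2, 2, 6, 1, 7, 2, 10]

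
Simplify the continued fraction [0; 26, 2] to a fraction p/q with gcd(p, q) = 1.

a_0 = 0: 0/1
a_1 = 26: 1/26
a_2 = 2: 2/53

2/53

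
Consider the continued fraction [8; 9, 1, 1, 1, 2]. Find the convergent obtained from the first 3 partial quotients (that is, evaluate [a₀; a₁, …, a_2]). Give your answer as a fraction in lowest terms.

Build up convergents one term at a time:
a_0 = 8: 8/1
a_1 = 9: 73/9
a_2 = 1: 81/10

81/10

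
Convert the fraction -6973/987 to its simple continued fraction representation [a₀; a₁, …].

-6973 ÷ 987 → quotient -8, remainder 923
987 ÷ 923 → quotient 1, remainder 64
923 ÷ 64 → quotient 14, remainder 27
64 ÷ 27 → quotient 2, remainder 10
27 ÷ 10 → quotient 2, remainder 7
10 ÷ 7 → quotient 1, remainder 3
7 ÷ 3 → quotient 2, remainder 1
3 ÷ 1 → quotient 3, remainder 0

[-8; 1, 14, 2, 2, 1, 2, 3]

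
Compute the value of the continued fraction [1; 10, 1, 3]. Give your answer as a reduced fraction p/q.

47/43

Collapse the nested fraction from the inside out:
Start with 3.
1 + 1/(3/1) = 1 + 1/3 = 4/3
10 + 1/(4/3) = 10 + 3/4 = 43/4
1 + 1/(43/4) = 1 + 4/43 = 47/43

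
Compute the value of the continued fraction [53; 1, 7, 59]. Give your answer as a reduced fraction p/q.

Work from the innermost term outward:
Start with 59.
7 + 1/(59/1) = 7 + 1/59 = 414/59
1 + 1/(414/59) = 1 + 59/414 = 473/414
53 + 1/(473/414) = 53 + 414/473 = 25483/473

25483/473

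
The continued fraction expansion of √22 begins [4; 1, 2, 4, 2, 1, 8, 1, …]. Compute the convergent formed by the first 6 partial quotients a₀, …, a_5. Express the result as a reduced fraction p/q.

197/42

a_0 = 4: 4/1
a_1 = 1: 5/1
a_2 = 2: 14/3
a_3 = 4: 61/13
a_4 = 2: 136/29
a_5 = 1: 197/42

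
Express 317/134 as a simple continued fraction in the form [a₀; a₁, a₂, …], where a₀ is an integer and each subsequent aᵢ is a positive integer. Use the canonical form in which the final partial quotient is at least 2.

⌊317/134⌋ = 2, remainder 49
⌊134/49⌋ = 2, remainder 36
⌊49/36⌋ = 1, remainder 13
⌊36/13⌋ = 2, remainder 10
⌊13/10⌋ = 1, remainder 3
⌊10/3⌋ = 3, remainder 1
⌊3/1⌋ = 3, remainder 0

[2; 2, 1, 2, 1, 3, 3]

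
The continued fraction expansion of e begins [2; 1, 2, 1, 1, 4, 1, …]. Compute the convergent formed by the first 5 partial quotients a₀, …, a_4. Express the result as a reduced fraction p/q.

Start with 1.
1 + 1/(1/1) = 1 + 1/1 = 2/1
2 + 1/(2/1) = 2 + 1/2 = 5/2
1 + 1/(5/2) = 1 + 2/5 = 7/5
2 + 1/(7/5) = 2 + 5/7 = 19/7

19/7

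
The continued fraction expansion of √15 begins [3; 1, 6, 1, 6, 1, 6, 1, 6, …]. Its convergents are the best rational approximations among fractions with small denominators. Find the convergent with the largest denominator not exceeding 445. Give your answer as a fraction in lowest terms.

1677/433

List convergents until the denominator exceeds the bound:
a_0 = 3: 3/1  (≤ bound)
a_1 = 1: 4/1  (≤ bound)
a_2 = 6: 27/7  (≤ bound)
a_3 = 1: 31/8  (≤ bound)
a_4 = 6: 213/55  (≤ bound)
a_5 = 1: 244/63  (≤ bound)
a_6 = 6: 1677/433  (≤ bound)
a_7 = 1: 1921/496  (> 445, stop)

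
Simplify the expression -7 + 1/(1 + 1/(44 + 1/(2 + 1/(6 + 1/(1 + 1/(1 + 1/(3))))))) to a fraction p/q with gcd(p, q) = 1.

-27105/4501

a_0 = -7: -7/1
a_1 = 1: -6/1
a_2 = 44: -271/45
a_3 = 2: -548/91
a_4 = 6: -3559/591
a_5 = 1: -4107/682
a_6 = 1: -7666/1273
a_7 = 3: -27105/4501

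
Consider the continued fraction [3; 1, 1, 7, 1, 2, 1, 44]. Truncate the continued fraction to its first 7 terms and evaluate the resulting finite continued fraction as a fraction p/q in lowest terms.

233/66

Starting at the tail and folding back:
Start with 1.
2 + 1/(1/1) = 2 + 1/1 = 3/1
1 + 1/(3/1) = 1 + 1/3 = 4/3
7 + 1/(4/3) = 7 + 3/4 = 31/4
1 + 1/(31/4) = 1 + 4/31 = 35/31
1 + 1/(35/31) = 1 + 31/35 = 66/35
3 + 1/(66/35) = 3 + 35/66 = 233/66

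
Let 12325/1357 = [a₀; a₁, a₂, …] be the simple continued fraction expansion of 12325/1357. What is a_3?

1

Repeatedly divide and take the remainder:
12325 = 9·1357 + 112, so a_0 = 9
1357 = 12·112 + 13, so a_1 = 12
112 = 8·13 + 8, so a_2 = 8
13 = 1·8 + 5, so a_3 = 1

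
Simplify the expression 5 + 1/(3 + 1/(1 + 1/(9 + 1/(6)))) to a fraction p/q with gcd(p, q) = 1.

a_0 = 5: 5/1
a_1 = 3: 16/3
a_2 = 1: 21/4
a_3 = 9: 205/39
a_4 = 6: 1251/238

1251/238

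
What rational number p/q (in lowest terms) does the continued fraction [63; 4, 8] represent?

2087/33

a_0 = 63: 63/1
a_1 = 4: 253/4
a_2 = 8: 2087/33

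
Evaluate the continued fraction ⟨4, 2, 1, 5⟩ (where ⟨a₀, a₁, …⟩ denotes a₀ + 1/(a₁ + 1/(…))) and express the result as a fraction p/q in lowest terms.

a_0 = 4: 4/1
a_1 = 2: 9/2
a_2 = 1: 13/3
a_3 = 5: 74/17

74/17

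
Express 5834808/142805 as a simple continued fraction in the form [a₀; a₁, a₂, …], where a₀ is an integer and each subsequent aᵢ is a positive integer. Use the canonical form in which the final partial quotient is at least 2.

⌊5834808/142805⌋ = 40, remainder 122608
⌊142805/122608⌋ = 1, remainder 20197
⌊122608/20197⌋ = 6, remainder 1426
⌊20197/1426⌋ = 14, remainder 233
⌊1426/233⌋ = 6, remainder 28
⌊233/28⌋ = 8, remainder 9
⌊28/9⌋ = 3, remainder 1
⌊9/1⌋ = 9, remainder 0

[40; 1, 6, 14, 6, 8, 3, 9]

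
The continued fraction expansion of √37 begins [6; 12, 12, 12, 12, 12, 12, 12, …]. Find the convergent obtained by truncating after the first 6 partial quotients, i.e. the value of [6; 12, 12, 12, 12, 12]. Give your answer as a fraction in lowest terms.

Start with 12.
12 + 1/(12/1) = 12 + 1/12 = 145/12
12 + 1/(145/12) = 12 + 12/145 = 1752/145
12 + 1/(1752/145) = 12 + 145/1752 = 21169/1752
12 + 1/(21169/1752) = 12 + 1752/21169 = 255780/21169
6 + 1/(255780/21169) = 6 + 21169/255780 = 1555849/255780

1555849/255780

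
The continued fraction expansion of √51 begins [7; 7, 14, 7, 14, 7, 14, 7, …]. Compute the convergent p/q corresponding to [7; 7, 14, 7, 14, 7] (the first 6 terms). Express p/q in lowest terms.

499850/69993

a_0 = 7: 7/1
a_1 = 7: 50/7
a_2 = 14: 707/99
a_3 = 7: 4999/700
a_4 = 14: 70693/9899
a_5 = 7: 499850/69993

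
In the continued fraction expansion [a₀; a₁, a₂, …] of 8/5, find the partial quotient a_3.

8 = 1·5 + 3, so a_0 = 1
5 = 1·3 + 2, so a_1 = 1
3 = 1·2 + 1, so a_2 = 1
2 = 2·1 + 0, so a_3 = 2

2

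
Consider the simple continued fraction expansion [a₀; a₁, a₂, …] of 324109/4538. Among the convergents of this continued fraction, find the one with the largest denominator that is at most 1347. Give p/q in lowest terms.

64279/900

a_0 = 71: 71/1  (≤ bound)
a_1 = 2: 143/2  (≤ bound)
a_2 = 2: 357/5  (≤ bound)
a_3 = 1: 500/7  (≤ bound)
a_4 = 2: 1357/19  (≤ bound)
a_5 = 47: 64279/900  (≤ bound)
a_6 = 2: 129915/1819  (> 1347, stop)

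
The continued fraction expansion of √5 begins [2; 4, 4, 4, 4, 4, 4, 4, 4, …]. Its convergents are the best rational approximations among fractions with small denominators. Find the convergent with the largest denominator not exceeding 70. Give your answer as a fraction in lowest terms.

38/17

a_0 = 2: 2/1  (≤ bound)
a_1 = 4: 9/4  (≤ bound)
a_2 = 4: 38/17  (≤ bound)
a_3 = 4: 161/72  (> 70, stop)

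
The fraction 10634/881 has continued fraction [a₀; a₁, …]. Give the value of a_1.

14

10634 ÷ 881 → quotient 12, remainder 62
881 ÷ 62 → quotient 14, remainder 13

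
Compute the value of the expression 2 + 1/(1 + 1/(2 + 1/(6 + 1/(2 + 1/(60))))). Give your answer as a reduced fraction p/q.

a_0 = 2: 2/1
a_1 = 1: 3/1
a_2 = 2: 8/3
a_3 = 6: 51/19
a_4 = 2: 110/41
a_5 = 60: 6651/2479

6651/2479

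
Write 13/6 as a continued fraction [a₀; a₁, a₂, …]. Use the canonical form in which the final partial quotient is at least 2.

⌊13/6⌋ = 2, remainder 1
⌊6/1⌋ = 6, remainder 0

[2; 6]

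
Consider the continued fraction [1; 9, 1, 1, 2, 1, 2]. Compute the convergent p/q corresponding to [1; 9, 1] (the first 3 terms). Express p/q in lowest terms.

11/10

Start with 1.
9 + 1/(1/1) = 9 + 1/1 = 10/1
1 + 1/(10/1) = 1 + 1/10 = 11/10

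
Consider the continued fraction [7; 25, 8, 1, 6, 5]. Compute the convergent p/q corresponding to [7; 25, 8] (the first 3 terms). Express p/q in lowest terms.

a_0 = 7: 7/1
a_1 = 25: 176/25
a_2 = 8: 1415/201

1415/201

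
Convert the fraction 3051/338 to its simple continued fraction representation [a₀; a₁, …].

3051 ÷ 338 → quotient 9, remainder 9
338 ÷ 9 → quotient 37, remainder 5
9 ÷ 5 → quotient 1, remainder 4
5 ÷ 4 → quotient 1, remainder 1
4 ÷ 1 → quotient 4, remainder 0

[9; 37, 1, 1, 4]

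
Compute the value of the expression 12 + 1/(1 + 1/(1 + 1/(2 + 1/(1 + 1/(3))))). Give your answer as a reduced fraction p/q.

327/26

Work from the innermost term outward:
Start with 3.
1 + 1/(3/1) = 1 + 1/3 = 4/3
2 + 1/(4/3) = 2 + 3/4 = 11/4
1 + 1/(11/4) = 1 + 4/11 = 15/11
1 + 1/(15/11) = 1 + 11/15 = 26/15
12 + 1/(26/15) = 12 + 15/26 = 327/26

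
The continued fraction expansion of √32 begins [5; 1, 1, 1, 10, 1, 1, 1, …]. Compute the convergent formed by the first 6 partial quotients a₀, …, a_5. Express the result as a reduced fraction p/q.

Start with 1.
10 + 1/(1/1) = 10 + 1/1 = 11/1
1 + 1/(11/1) = 1 + 1/11 = 12/11
1 + 1/(12/11) = 1 + 11/12 = 23/12
1 + 1/(23/12) = 1 + 12/23 = 35/23
5 + 1/(35/23) = 5 + 23/35 = 198/35

198/35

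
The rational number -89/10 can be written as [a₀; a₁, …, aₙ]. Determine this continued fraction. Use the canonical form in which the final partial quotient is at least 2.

-89 = -9·10 + 1, so a_0 = -9
10 = 10·1 + 0, so a_1 = 10

[-9; 10]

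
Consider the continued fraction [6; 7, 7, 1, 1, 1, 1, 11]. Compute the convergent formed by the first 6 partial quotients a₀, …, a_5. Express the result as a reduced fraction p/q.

a_0 = 6: 6/1
a_1 = 7: 43/7
a_2 = 7: 307/50
a_3 = 1: 350/57
a_4 = 1: 657/107
a_5 = 1: 1007/164

1007/164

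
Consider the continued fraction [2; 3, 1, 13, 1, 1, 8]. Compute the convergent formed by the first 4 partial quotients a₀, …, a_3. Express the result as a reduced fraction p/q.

124/55

a_0 = 2: 2/1
a_1 = 3: 7/3
a_2 = 1: 9/4
a_3 = 13: 124/55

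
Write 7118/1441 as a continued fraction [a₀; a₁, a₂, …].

7118 ÷ 1441 → quotient 4, remainder 1354
1441 ÷ 1354 → quotient 1, remainder 87
1354 ÷ 87 → quotient 15, remainder 49
87 ÷ 49 → quotient 1, remainder 38
49 ÷ 38 → quotient 1, remainder 11
38 ÷ 11 → quotient 3, remainder 5
11 ÷ 5 → quotient 2, remainder 1
5 ÷ 1 → quotient 5, remainder 0

[4; 1, 15, 1, 1, 3, 2, 5]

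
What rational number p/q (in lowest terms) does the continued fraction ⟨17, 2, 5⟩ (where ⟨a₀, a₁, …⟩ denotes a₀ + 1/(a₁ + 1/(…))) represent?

Work from the innermost term outward:
Start with 5.
2 + 1/(5/1) = 2 + 1/5 = 11/5
17 + 1/(11/5) = 17 + 5/11 = 192/11

192/11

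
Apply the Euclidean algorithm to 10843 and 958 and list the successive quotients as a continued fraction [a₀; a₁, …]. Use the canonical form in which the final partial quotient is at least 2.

[11; 3, 7, 10, 1, 3]

Run the Euclidean algorithm, recording each quotient:
10843 ÷ 958 → quotient 11, remainder 305
958 ÷ 305 → quotient 3, remainder 43
305 ÷ 43 → quotient 7, remainder 4
43 ÷ 4 → quotient 10, remainder 3
4 ÷ 3 → quotient 1, remainder 1
3 ÷ 1 → quotient 3, remainder 0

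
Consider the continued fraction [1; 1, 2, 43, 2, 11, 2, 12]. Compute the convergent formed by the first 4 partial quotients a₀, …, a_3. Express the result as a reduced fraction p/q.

217/130

a_0 = 1: 1/1
a_1 = 1: 2/1
a_2 = 2: 5/3
a_3 = 43: 217/130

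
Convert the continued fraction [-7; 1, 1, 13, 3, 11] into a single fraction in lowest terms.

Use the convergent recurrence hₖ = aₖ·hₖ₋₁ + hₖ₋₂ (and likewise for the denominators kₖ):
a_0 = -7: -7/1
a_1 = 1: -6/1
a_2 = 1: -13/2
a_3 = 13: -175/27
a_4 = 3: -538/83
a_5 = 11: -6093/940

-6093/940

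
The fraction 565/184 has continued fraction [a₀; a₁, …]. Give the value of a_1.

565 = 3·184 + 13, so a_0 = 3
184 = 14·13 + 2, so a_1 = 14

14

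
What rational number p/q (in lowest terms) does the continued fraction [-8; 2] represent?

Start with 2.
-8 + 1/(2/1) = -8 + 1/2 = -15/2

-15/2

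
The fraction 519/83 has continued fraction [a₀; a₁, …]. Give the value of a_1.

519 ÷ 83 → quotient 6, remainder 21
83 ÷ 21 → quotient 3, remainder 20

3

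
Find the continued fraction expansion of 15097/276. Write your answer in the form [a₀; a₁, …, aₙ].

Apply division with remainder until the remainder is 0:
⌊15097/276⌋ = 54, remainder 193
⌊276/193⌋ = 1, remainder 83
⌊193/83⌋ = 2, remainder 27
⌊83/27⌋ = 3, remainder 2
⌊27/2⌋ = 13, remainder 1
⌊2/1⌋ = 2, remainder 0

[54; 1, 2, 3, 13, 2]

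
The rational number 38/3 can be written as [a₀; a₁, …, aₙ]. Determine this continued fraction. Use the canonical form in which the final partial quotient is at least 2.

38 ÷ 3 → quotient 12, remainder 2
3 ÷ 2 → quotient 1, remainder 1
2 ÷ 1 → quotient 2, remainder 0

[12; 1, 2]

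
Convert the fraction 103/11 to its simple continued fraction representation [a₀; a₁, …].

[9; 2, 1, 3]

Run the Euclidean algorithm, recording each quotient:
⌊103/11⌋ = 9, remainder 4
⌊11/4⌋ = 2, remainder 3
⌊4/3⌋ = 1, remainder 1
⌊3/1⌋ = 3, remainder 0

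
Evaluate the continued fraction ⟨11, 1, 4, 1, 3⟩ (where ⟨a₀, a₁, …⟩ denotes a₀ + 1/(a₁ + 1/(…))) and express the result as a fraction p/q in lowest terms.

a_0 = 11: 11/1
a_1 = 1: 12/1
a_2 = 4: 59/5
a_3 = 1: 71/6
a_4 = 3: 272/23

272/23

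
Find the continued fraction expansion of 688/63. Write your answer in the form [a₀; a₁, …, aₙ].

[10; 1, 11, 1, 1, 2]

688 ÷ 63 → quotient 10, remainder 58
63 ÷ 58 → quotient 1, remainder 5
58 ÷ 5 → quotient 11, remainder 3
5 ÷ 3 → quotient 1, remainder 2
3 ÷ 2 → quotient 1, remainder 1
2 ÷ 1 → quotient 2, remainder 0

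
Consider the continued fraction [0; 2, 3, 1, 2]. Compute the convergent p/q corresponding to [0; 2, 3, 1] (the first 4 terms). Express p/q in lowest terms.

Compute successive convergents:
a_0 = 0: 0/1
a_1 = 2: 1/2
a_2 = 3: 3/7
a_3 = 1: 4/9

4/9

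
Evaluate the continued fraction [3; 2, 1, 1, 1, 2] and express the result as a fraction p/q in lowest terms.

a_0 = 3: 3/1
a_1 = 2: 7/2
a_2 = 1: 10/3
a_3 = 1: 17/5
a_4 = 1: 27/8
a_5 = 2: 71/21

71/21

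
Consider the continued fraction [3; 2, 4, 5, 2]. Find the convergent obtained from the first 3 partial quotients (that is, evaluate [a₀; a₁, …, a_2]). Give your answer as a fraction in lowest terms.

31/9

a_0 = 3: 3/1
a_1 = 2: 7/2
a_2 = 4: 31/9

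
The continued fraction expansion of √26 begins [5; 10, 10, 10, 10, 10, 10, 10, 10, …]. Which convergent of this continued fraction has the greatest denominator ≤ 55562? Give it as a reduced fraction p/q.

List convergents until the denominator exceeds the bound:
a_0 = 5: 5/1  (≤ bound)
a_1 = 10: 51/10  (≤ bound)
a_2 = 10: 515/101  (≤ bound)
a_3 = 10: 5201/1020  (≤ bound)
a_4 = 10: 52525/10301  (≤ bound)
a_5 = 10: 530451/104030  (> 55562, stop)

52525/10301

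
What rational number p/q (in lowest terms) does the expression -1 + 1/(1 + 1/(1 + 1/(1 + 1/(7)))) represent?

-8/23

Starting at the tail and folding back:
Start with 7.
1 + 1/(7/1) = 1 + 1/7 = 8/7
1 + 1/(8/7) = 1 + 7/8 = 15/8
1 + 1/(15/8) = 1 + 8/15 = 23/15
-1 + 1/(23/15) = -1 + 15/23 = -8/23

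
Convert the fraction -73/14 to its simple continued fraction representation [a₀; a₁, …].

-73 ÷ 14 → quotient -6, remainder 11
14 ÷ 11 → quotient 1, remainder 3
11 ÷ 3 → quotient 3, remainder 2
3 ÷ 2 → quotient 1, remainder 1
2 ÷ 1 → quotient 2, remainder 0

[-6; 1, 3, 1, 2]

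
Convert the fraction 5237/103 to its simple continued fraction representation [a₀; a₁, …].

[50; 1, 5, 2, 3, 2]

Repeatedly divide and take the remainder:
5237 = 50·103 + 87, so a_0 = 50
103 = 1·87 + 16, so a_1 = 1
87 = 5·16 + 7, so a_2 = 5
16 = 2·7 + 2, so a_3 = 2
7 = 3·2 + 1, so a_4 = 3
2 = 2·1 + 0, so a_5 = 2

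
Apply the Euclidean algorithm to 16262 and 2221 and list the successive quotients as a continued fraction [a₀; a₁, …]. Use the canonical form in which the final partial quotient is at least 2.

[7; 3, 9, 2, 2, 4, 1, 2]

Run the Euclidean algorithm, recording each quotient:
16262 ÷ 2221 → quotient 7, remainder 715
2221 ÷ 715 → quotient 3, remainder 76
715 ÷ 76 → quotient 9, remainder 31
76 ÷ 31 → quotient 2, remainder 14
31 ÷ 14 → quotient 2, remainder 3
14 ÷ 3 → quotient 4, remainder 2
3 ÷ 2 → quotient 1, remainder 1
2 ÷ 1 → quotient 2, remainder 0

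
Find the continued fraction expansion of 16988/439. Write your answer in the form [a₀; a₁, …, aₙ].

Run the Euclidean algorithm, recording each quotient:
16988 ÷ 439 → quotient 38, remainder 306
439 ÷ 306 → quotient 1, remainder 133
306 ÷ 133 → quotient 2, remainder 40
133 ÷ 40 → quotient 3, remainder 13
40 ÷ 13 → quotient 3, remainder 1
13 ÷ 1 → quotient 13, remainder 0

[38; 1, 2, 3, 3, 13]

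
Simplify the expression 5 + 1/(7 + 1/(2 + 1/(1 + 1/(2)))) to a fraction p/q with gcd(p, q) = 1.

a_0 = 5: 5/1
a_1 = 7: 36/7
a_2 = 2: 77/15
a_3 = 1: 113/22
a_4 = 2: 303/59

303/59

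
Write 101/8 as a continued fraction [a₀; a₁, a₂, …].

[12; 1, 1, 1, 2]

101 ÷ 8 → quotient 12, remainder 5
8 ÷ 5 → quotient 1, remainder 3
5 ÷ 3 → quotient 1, remainder 2
3 ÷ 2 → quotient 1, remainder 1
2 ÷ 1 → quotient 2, remainder 0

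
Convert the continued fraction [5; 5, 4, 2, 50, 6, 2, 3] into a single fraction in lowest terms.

555613/107024

a_0 = 5: 5/1
a_1 = 5: 26/5
a_2 = 4: 109/21
a_3 = 2: 244/47
a_4 = 50: 12309/2371
a_5 = 6: 74098/14273
a_6 = 2: 160505/30917
a_7 = 3: 555613/107024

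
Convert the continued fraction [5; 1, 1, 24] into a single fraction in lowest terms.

Starting at the tail and folding back:
Start with 24.
1 + 1/(24/1) = 1 + 1/24 = 25/24
1 + 1/(25/24) = 1 + 24/25 = 49/25
5 + 1/(49/25) = 5 + 25/49 = 270/49

270/49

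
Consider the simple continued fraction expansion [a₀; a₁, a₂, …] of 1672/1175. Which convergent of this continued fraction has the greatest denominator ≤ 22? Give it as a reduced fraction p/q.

a_0 = 1: 1/1  (≤ bound)
a_1 = 2: 3/2  (≤ bound)
a_2 = 2: 7/5  (≤ bound)
a_3 = 1: 10/7  (≤ bound)
a_4 = 2: 27/19  (≤ bound)
a_5 = 1: 37/26  (> 22, stop)

27/19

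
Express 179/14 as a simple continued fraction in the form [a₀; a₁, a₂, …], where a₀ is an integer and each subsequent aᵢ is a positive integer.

Repeatedly divide and take the remainder:
179 ÷ 14 → quotient 12, remainder 11
14 ÷ 11 → quotient 1, remainder 3
11 ÷ 3 → quotient 3, remainder 2
3 ÷ 2 → quotient 1, remainder 1
2 ÷ 1 → quotient 2, remainder 0

[12; 1, 3, 1, 2]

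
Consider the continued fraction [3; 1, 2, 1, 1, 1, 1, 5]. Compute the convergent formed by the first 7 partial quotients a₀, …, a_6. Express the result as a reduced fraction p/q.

a_0 = 3: 3/1
a_1 = 1: 4/1
a_2 = 2: 11/3
a_3 = 1: 15/4
a_4 = 1: 26/7
a_5 = 1: 41/11
a_6 = 1: 67/18

67/18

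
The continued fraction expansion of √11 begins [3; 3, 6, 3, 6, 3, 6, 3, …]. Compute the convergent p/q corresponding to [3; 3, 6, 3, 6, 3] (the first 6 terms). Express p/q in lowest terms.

Use the convergent recurrence hₖ = aₖ·hₖ₋₁ + hₖ₋₂ (and likewise for the denominators kₖ):
a_0 = 3: 3/1
a_1 = 3: 10/3
a_2 = 6: 63/19
a_3 = 3: 199/60
a_4 = 6: 1257/379
a_5 = 3: 3970/1197

3970/1197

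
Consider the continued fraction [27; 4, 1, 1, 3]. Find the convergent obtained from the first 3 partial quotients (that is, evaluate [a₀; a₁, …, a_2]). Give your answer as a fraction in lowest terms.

136/5

Build up convergents one term at a time:
a_0 = 27: 27/1
a_1 = 4: 109/4
a_2 = 1: 136/5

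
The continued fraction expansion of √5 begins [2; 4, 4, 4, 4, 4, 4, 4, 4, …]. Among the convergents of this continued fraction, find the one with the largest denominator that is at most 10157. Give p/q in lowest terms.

12238/5473

List convergents until the denominator exceeds the bound:
a_0 = 2: 2/1  (≤ bound)
a_1 = 4: 9/4  (≤ bound)
a_2 = 4: 38/17  (≤ bound)
a_3 = 4: 161/72  (≤ bound)
a_4 = 4: 682/305  (≤ bound)
a_5 = 4: 2889/1292  (≤ bound)
a_6 = 4: 12238/5473  (≤ bound)
a_7 = 4: 51841/23184  (> 10157, stop)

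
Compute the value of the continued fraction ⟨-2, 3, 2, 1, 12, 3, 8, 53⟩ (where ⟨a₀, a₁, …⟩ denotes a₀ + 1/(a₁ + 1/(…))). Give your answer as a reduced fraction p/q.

Start with 53.
8 + 1/(53/1) = 8 + 1/53 = 425/53
3 + 1/(425/53) = 3 + 53/425 = 1328/425
12 + 1/(1328/425) = 12 + 425/1328 = 16361/1328
1 + 1/(16361/1328) = 1 + 1328/16361 = 17689/16361
2 + 1/(17689/16361) = 2 + 16361/17689 = 51739/17689
3 + 1/(51739/17689) = 3 + 17689/51739 = 172906/51739
-2 + 1/(172906/51739) = -2 + 51739/172906 = -294073/172906

-294073/172906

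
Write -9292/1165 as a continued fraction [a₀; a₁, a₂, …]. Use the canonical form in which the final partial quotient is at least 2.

[-8; 41, 1, 1, 1, 1, 5]

Repeatedly divide and take the remainder:
-9292 ÷ 1165 → quotient -8, remainder 28
1165 ÷ 28 → quotient 41, remainder 17
28 ÷ 17 → quotient 1, remainder 11
17 ÷ 11 → quotient 1, remainder 6
11 ÷ 6 → quotient 1, remainder 5
6 ÷ 5 → quotient 1, remainder 1
5 ÷ 1 → quotient 5, remainder 0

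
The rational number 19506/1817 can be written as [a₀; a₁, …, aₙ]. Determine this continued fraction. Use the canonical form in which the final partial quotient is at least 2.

[10; 1, 2, 1, 3, 2, 53]

19506 ÷ 1817 → quotient 10, remainder 1336
1817 ÷ 1336 → quotient 1, remainder 481
1336 ÷ 481 → quotient 2, remainder 374
481 ÷ 374 → quotient 1, remainder 107
374 ÷ 107 → quotient 3, remainder 53
107 ÷ 53 → quotient 2, remainder 1
53 ÷ 1 → quotient 53, remainder 0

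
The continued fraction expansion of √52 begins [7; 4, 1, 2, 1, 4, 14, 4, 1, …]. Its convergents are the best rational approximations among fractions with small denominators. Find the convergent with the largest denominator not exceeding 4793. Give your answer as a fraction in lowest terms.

9223/1279

List convergents until the denominator exceeds the bound:
a_0 = 7: 7/1  (≤ bound)
a_1 = 4: 29/4  (≤ bound)
a_2 = 1: 36/5  (≤ bound)
a_3 = 2: 101/14  (≤ bound)
a_4 = 1: 137/19  (≤ bound)
a_5 = 4: 649/90  (≤ bound)
a_6 = 14: 9223/1279  (≤ bound)
a_7 = 4: 37541/5206  (> 4793, stop)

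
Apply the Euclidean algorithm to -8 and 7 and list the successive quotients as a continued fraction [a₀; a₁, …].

-8 ÷ 7 → quotient -2, remainder 6
7 ÷ 6 → quotient 1, remainder 1
6 ÷ 1 → quotient 6, remainder 0

[-2; 1, 6]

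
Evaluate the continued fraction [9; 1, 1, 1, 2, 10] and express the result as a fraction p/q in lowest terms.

a_0 = 9: 9/1
a_1 = 1: 10/1
a_2 = 1: 19/2
a_3 = 1: 29/3
a_4 = 2: 77/8
a_5 = 10: 799/83

799/83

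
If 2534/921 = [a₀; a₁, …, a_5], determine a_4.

1

Repeatedly divide and take the remainder:
2534 = 2·921 + 692, so a_0 = 2
921 = 1·692 + 229, so a_1 = 1
692 = 3·229 + 5, so a_2 = 3
229 = 45·5 + 4, so a_3 = 45
5 = 1·4 + 1, so a_4 = 1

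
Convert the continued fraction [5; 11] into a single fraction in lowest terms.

Collapse the nested fraction from the inside out:
Start with 11.
5 + 1/(11/1) = 5 + 1/11 = 56/11

56/11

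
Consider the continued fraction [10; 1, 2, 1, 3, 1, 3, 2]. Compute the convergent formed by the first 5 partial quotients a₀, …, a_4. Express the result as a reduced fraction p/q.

Collapse the nested fraction from the inside out:
Start with 3.
1 + 1/(3/1) = 1 + 1/3 = 4/3
2 + 1/(4/3) = 2 + 3/4 = 11/4
1 + 1/(11/4) = 1 + 4/11 = 15/11
10 + 1/(15/11) = 10 + 11/15 = 161/15

161/15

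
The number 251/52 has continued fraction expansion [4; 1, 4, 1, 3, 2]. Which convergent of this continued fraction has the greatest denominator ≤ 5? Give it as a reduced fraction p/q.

24/5

a_0 = 4: 4/1  (≤ bound)
a_1 = 1: 5/1  (≤ bound)
a_2 = 4: 24/5  (≤ bound)
a_3 = 1: 29/6  (> 5, stop)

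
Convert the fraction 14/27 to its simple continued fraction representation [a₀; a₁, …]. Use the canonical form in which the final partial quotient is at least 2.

14 ÷ 27 → quotient 0, remainder 14
27 ÷ 14 → quotient 1, remainder 13
14 ÷ 13 → quotient 1, remainder 1
13 ÷ 1 → quotient 13, remainder 0

[0; 1, 1, 13]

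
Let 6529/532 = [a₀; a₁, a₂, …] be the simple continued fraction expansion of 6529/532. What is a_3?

2

6529 ÷ 532 → quotient 12, remainder 145
532 ÷ 145 → quotient 3, remainder 97
145 ÷ 97 → quotient 1, remainder 48
97 ÷ 48 → quotient 2, remainder 1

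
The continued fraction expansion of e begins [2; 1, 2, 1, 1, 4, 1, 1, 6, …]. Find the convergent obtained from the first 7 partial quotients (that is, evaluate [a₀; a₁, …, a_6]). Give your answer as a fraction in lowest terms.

Compute successive convergents:
a_0 = 2: 2/1
a_1 = 1: 3/1
a_2 = 2: 8/3
a_3 = 1: 11/4
a_4 = 1: 19/7
a_5 = 4: 87/32
a_6 = 1: 106/39

106/39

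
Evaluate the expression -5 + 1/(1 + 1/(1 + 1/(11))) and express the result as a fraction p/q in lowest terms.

Build up convergents one term at a time:
a_0 = -5: -5/1
a_1 = 1: -4/1
a_2 = 1: -9/2
a_3 = 11: -103/23

-103/23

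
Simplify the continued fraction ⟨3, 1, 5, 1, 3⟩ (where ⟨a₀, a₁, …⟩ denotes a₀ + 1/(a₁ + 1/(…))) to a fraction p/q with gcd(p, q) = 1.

104/27

Use the convergent recurrence hₖ = aₖ·hₖ₋₁ + hₖ₋₂ (and likewise for the denominators kₖ):
a_0 = 3: 3/1
a_1 = 1: 4/1
a_2 = 5: 23/6
a_3 = 1: 27/7
a_4 = 3: 104/27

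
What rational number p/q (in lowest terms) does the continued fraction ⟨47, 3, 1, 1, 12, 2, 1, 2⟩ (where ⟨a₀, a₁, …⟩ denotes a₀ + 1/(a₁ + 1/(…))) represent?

Start with 2.
1 + 1/(2/1) = 1 + 1/2 = 3/2
2 + 1/(3/2) = 2 + 2/3 = 8/3
12 + 1/(8/3) = 12 + 3/8 = 99/8
1 + 1/(99/8) = 1 + 8/99 = 107/99
1 + 1/(107/99) = 1 + 99/107 = 206/107
3 + 1/(206/107) = 3 + 107/206 = 725/206
47 + 1/(725/206) = 47 + 206/725 = 34281/725

34281/725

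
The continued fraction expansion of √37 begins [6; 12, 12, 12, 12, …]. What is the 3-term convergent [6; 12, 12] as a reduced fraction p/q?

Build up convergents one term at a time:
a_0 = 6: 6/1
a_1 = 12: 73/12
a_2 = 12: 882/145

882/145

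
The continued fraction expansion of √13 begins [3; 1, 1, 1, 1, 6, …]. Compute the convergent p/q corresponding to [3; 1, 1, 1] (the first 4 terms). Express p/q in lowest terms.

Collapse the nested fraction from the inside out:
Start with 1.
1 + 1/(1/1) = 1 + 1/1 = 2/1
1 + 1/(2/1) = 1 + 1/2 = 3/2
3 + 1/(3/2) = 3 + 2/3 = 11/3

11/3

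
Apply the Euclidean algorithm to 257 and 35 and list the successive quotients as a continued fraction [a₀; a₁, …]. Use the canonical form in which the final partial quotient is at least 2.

257 ÷ 35 → quotient 7, remainder 12
35 ÷ 12 → quotient 2, remainder 11
12 ÷ 11 → quotient 1, remainder 1
11 ÷ 1 → quotient 11, remainder 0

[7; 2, 1, 11]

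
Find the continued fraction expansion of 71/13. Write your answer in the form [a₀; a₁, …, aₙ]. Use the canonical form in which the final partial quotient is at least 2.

[5; 2, 6]

71 ÷ 13 → quotient 5, remainder 6
13 ÷ 6 → quotient 2, remainder 1
6 ÷ 1 → quotient 6, remainder 0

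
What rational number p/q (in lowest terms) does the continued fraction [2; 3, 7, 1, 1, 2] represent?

Start with 2.
1 + 1/(2/1) = 1 + 1/2 = 3/2
1 + 1/(3/2) = 1 + 2/3 = 5/3
7 + 1/(5/3) = 7 + 3/5 = 38/5
3 + 1/(38/5) = 3 + 5/38 = 119/38
2 + 1/(119/38) = 2 + 38/119 = 276/119

276/119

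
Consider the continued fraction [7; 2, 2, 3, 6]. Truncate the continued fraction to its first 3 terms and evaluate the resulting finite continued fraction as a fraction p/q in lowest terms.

37/5

Start with 2.
2 + 1/(2/1) = 2 + 1/2 = 5/2
7 + 1/(5/2) = 7 + 2/5 = 37/5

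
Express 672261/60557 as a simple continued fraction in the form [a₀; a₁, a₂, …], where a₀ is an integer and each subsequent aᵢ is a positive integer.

Run the Euclidean algorithm, recording each quotient:
672261 ÷ 60557 → quotient 11, remainder 6134
60557 ÷ 6134 → quotient 9, remainder 5351
6134 ÷ 5351 → quotient 1, remainder 783
5351 ÷ 783 → quotient 6, remainder 653
783 ÷ 653 → quotient 1, remainder 130
653 ÷ 130 → quotient 5, remainder 3
130 ÷ 3 → quotient 43, remainder 1
3 ÷ 1 → quotient 3, remainder 0

[11; 9, 1, 6, 1, 5, 43, 3]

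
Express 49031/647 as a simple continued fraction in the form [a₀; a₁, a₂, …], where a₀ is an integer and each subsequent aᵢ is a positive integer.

⌊49031/647⌋ = 75, remainder 506
⌊647/506⌋ = 1, remainder 141
⌊506/141⌋ = 3, remainder 83
⌊141/83⌋ = 1, remainder 58
⌊83/58⌋ = 1, remainder 25
⌊58/25⌋ = 2, remainder 8
⌊25/8⌋ = 3, remainder 1
⌊8/1⌋ = 8, remainder 0

[75; 1, 3, 1, 1, 2, 3, 8]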